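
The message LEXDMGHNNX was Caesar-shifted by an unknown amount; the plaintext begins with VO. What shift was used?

16

From the crib: L(11)−V(21)=-10≡16, so the shift is 16.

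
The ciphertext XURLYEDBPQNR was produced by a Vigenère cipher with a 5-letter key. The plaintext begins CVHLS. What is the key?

Subtract each crib letter from the matching ciphertext letter (mod 26):
X(23)−C(2)=21 → V
U(20)−V(21)=-1≡25 → Z
R(17)−H(7)=10 → K
L(11)−L(11)=0 → A
Y(24)−S(18)=6 → G

VZKAG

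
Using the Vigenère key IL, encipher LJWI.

TUET

Repeat the key across the message: ILIL
L(11)+I(8): 19 → T
J(9)+L(11): 20 → U
W(22)+I(8): 30≡4 → E
I(8)+L(11): 19 → T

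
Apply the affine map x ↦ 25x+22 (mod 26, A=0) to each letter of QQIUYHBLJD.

GGOCYPVLNT

Q(16): 25·16+22=422≡6 → G
Q(16): 25·16+22=422≡6 → G
I(8): 25·8+22=222≡14 → O
U(20): 25·20+22=522≡2 → C
Y(24): 25·24+22=622≡24 → Y
H(7): 25·7+22=197≡15 → P
B(1): 25·1+22=47≡21 → V
L(11): 25·11+22=297≡11 → L
J(9): 25·9+22=247≡13 → N
D(3): 25·3+22=97≡19 → T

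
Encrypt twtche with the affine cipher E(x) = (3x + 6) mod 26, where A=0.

lulmbs

t(19): 3·19+6=63≡11 → l
w(22): 3·22+6=72≡20 → u
t(19): 3·19+6=63≡11 → l
c(2): 3·2+6=12 → m
h(7): 3·7+6=27≡1 → b
e(4): 3·4+6=18 → s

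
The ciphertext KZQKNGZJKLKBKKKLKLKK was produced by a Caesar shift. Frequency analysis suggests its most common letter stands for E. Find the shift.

The most frequent ciphertext letter is K (appears 10 times).
K is position 10; E is position 4.
Shift = 6.

6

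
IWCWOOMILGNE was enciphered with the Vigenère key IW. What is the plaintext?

AAUAGSEMDKFI

Repeat the key across the ciphertext: IWIWIWIWIWIW
I(8)−I(8): 0 → A
W(22)−W(22): 0 → A
C(2)−I(8): -6≡20 → U
W(22)−W(22): 0 → A
O(14)−I(8): 6 → G
O(14)−W(22): -8≡18 → S
M(12)−I(8): 4 → E
I(8)−W(22): -14≡12 → M
L(11)−I(8): 3 → D
G(6)−W(22): -16≡10 → K
N(13)−I(8): 5 → F
E(4)−W(22): -18≡8 → I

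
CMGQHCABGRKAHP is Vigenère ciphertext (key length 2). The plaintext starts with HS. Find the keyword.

VU

Subtract each crib letter from the matching ciphertext letter (mod 26):
C(2)−H(7)=-5≡21 → V
M(12)−S(18)=-6≡20 → U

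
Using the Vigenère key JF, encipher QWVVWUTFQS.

ZBEAFZCKZX

Repeat the key across the message: JFJFJFJFJF
Q(16)+J(9): 25 → Z
W(22)+F(5): 27≡1 → B
V(21)+J(9): 30≡4 → E
V(21)+F(5): 26≡0 → A
W(22)+J(9): 31≡5 → F
U(20)+F(5): 25 → Z
T(19)+J(9): 28≡2 → C
F(5)+F(5): 10 → K
Q(16)+J(9): 25 → Z
S(18)+F(5): 23 → X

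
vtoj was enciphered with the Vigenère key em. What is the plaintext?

Repeat the key across the ciphertext: emem
v(21)−e(4): 17 → r
t(19)−m(12): 7 → h
o(14)−e(4): 10 → k
j(9)−m(12): -3≡23 → x

rhkx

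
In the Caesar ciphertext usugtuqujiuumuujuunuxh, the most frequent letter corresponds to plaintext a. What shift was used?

The most frequent ciphertext letter is u (appears 11 times).
u is position 20; a is position 0.
Shift = 20.

20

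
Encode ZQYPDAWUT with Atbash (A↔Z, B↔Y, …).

AJBKWZDFG

Z(25) → A(0)
Q(16) → J(9)
Y(24) → B(1)
P(15) → K(10)
D(3) → W(22)
A(0) → Z(25)
W(22) → D(3)
U(20) → F(5)
T(19) → G(6)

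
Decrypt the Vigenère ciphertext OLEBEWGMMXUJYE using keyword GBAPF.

Repeat the key across the ciphertext: GBAPFGBAPFGBAP
O(14)−G(6): 8 → I
L(11)−B(1): 10 → K
E(4)−A(0): 4 → E
B(1)−P(15): -14≡12 → M
E(4)−F(5): -1≡25 → Z
W(22)−G(6): 16 → Q
G(6)−B(1): 5 → F
M(12)−A(0): 12 → M
M(12)−P(15): -3≡23 → X
X(23)−F(5): 18 → S
U(20)−G(6): 14 → O
J(9)−B(1): 8 → I
Y(24)−A(0): 24 → Y
E(4)−P(15): -11≡15 → P

IKEMZQFMXSOIYP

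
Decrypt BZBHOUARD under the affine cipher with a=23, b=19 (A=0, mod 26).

The inverse of 23 mod 26 is 17, since 23·17=391≡1. Apply D(y)=17·(y−19) mod 26:
B(1): 17·(1−19)=-306≡6 → G
Z(25): 17·(25−19)=102≡24 → Y
B(1): 17·(1−19)=-306≡6 → G
H(7): 17·(7−19)=-204≡4 → E
O(14): 17·(14−19)=-85≡19 → T
U(20): 17·(20−19)=17 → R
A(0): 17·(0−19)=-323≡15 → P
R(17): 17·(17−19)=-34≡18 → S
D(3): 17·(3−19)=-272≡14 → O

GYGETRPSO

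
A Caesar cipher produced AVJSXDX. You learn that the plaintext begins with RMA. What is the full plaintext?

RMAJOUO

From the crib: A(0)−R(17)=-17≡9, so the shift is 9.
Subtract 9 from each ciphertext letter:
A(0): 0−9=-9≡17 → R
V(21): 21−9=12 → M
J(9): 9−9=0 → A
S(18): 18−9=9 → J
X(23): 23−9=14 → O
D(3): 3−9=-6≡20 → U
X(23): 23−9=14 → O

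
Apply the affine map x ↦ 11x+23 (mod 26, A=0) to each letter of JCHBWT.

J(9): 11·9+23=122≡18 → S
C(2): 11·2+23=45≡19 → T
H(7): 11·7+23=100≡22 → W
B(1): 11·1+23=34≡8 → I
W(22): 11·22+23=265≡5 → F
T(19): 11·19+23=232≡24 → Y

STWIFY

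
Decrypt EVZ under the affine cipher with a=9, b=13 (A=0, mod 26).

ZYK

The inverse of 9 mod 26 is 3, since 9·3=27≡1. Apply D(y)=3·(y−13) mod 26:
E(4): 3·(4−13)=-27≡25 → Z
V(21): 3·(21−13)=24 → Y
Z(25): 3·(25−13)=36≡10 → K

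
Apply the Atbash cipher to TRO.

GIL

T(19) → G(6)
R(17) → I(8)
O(14) → L(11)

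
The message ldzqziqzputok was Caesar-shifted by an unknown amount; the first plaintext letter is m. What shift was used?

25

From the crib: l(11)−m(12)=-1≡25, so the shift is 25.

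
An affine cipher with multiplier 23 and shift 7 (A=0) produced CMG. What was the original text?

The inverse of 23 mod 26 is 17, since 23·17=391≡1. Apply D(y)=17·(y−7) mod 26:
C(2): 17·(2−7)=-85≡19 → T
M(12): 17·(12−7)=85≡7 → H
G(6): 17·(6−7)=-17≡9 → J

THJ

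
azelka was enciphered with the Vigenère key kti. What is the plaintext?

Repeat the key across the ciphertext: ktikti
a(0)−k(10): -10≡16 → q
z(25)−t(19): 6 → g
e(4)−i(8): -4≡22 → w
l(11)−k(10): 1 → b
k(10)−t(19): -9≡17 → r
a(0)−i(8): -8≡18 → s

qgwbrs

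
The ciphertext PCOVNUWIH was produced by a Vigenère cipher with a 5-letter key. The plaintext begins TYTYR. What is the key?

WEVXW

Subtract each crib letter from the matching ciphertext letter (mod 26):
P(15)−T(19)=-4≡22 → W
C(2)−Y(24)=-22≡4 → E
O(14)−T(19)=-5≡21 → V
V(21)−Y(24)=-3≡23 → X
N(13)−R(17)=-4≡22 → W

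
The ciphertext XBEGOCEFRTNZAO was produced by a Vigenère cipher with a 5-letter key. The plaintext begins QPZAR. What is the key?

HMFGX

Subtract each crib letter from the matching ciphertext letter (mod 26):
X(23)−Q(16)=7 → H
B(1)−P(15)=-14≡12 → M
E(4)−Z(25)=-21≡5 → F
G(6)−A(0)=6 → G
O(14)−R(17)=-3≡23 → X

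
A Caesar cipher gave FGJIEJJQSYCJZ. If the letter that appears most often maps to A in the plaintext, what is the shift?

The most frequent ciphertext letter is J (appears 4 times).
J is position 9; A is position 0.
Shift = 9.

9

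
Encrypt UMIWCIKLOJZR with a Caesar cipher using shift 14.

U(20): 20+14=34≡8 → I
M(12): 12+14=26≡0 → A
I(8): 8+14=22 → W
W(22): 22+14=36≡10 → K
C(2): 2+14=16 → Q
I(8): 8+14=22 → W
K(10): 10+14=24 → Y
L(11): 11+14=25 → Z
O(14): 14+14=28≡2 → C
J(9): 9+14=23 → X
Z(25): 25+14=39≡13 → N
R(17): 17+14=31≡5 → F

IAWKQWYZCXNF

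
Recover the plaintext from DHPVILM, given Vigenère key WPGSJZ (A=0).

Repeat the key across the ciphertext: WPGSJZW
D(3)−W(22): -19≡7 → H
H(7)−P(15): -8≡18 → S
P(15)−G(6): 9 → J
V(21)−S(18): 3 → D
I(8)−J(9): -1≡25 → Z
L(11)−Z(25): -14≡12 → M
M(12)−W(22): -10≡16 → Q

HSJDZMQ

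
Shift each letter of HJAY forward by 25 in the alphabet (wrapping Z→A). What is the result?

H(7): 7+25=32≡6 → G
J(9): 9+25=34≡8 → I
A(0): 0+25=25 → Z
Y(24): 24+25=49≡23 → X

GIZX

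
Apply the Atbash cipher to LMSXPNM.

ONHCKMN

L(11) → O(14)
M(12) → N(13)
S(18) → H(7)
X(23) → C(2)
P(15) → K(10)
N(13) → M(12)
M(12) → N(13)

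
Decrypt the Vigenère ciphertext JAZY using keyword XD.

MXCV

Repeat the key across the ciphertext: XDXD
J(9)−X(23): -14≡12 → M
A(0)−D(3): -3≡23 → X
Z(25)−X(23): 2 → C
Y(24)−D(3): 21 → V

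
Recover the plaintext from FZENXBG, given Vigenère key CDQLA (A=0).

Repeat the key across the ciphertext: CDQLACD
F(5)−C(2): 3 → D
Z(25)−D(3): 22 → W
E(4)−Q(16): -12≡14 → O
N(13)−L(11): 2 → C
X(23)−A(0): 23 → X
B(1)−C(2): -1≡25 → Z
G(6)−D(3): 3 → D

DWOCXZD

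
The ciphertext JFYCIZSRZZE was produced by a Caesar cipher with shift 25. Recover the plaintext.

KGZDJATSAAF

J(9): 9−25=-16≡10 → K
F(5): 5−25=-20≡6 → G
Y(24): 24−25=-1≡25 → Z
C(2): 2−25=-23≡3 → D
I(8): 8−25=-17≡9 → J
Z(25): 25−25=0 → A
S(18): 18−25=-7≡19 → T
R(17): 17−25=-8≡18 → S
Z(25): 25−25=0 → A
Z(25): 25−25=0 → A
E(4): 4−25=-21≡5 → F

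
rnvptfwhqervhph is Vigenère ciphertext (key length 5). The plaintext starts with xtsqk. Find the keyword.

uudzj

Subtract each crib letter from the matching ciphertext letter (mod 26):
r(17)−x(23)=-6≡20 → u
n(13)−t(19)=-6≡20 → u
v(21)−s(18)=3 → d
p(15)−q(16)=-1≡25 → z
t(19)−k(10)=9 → j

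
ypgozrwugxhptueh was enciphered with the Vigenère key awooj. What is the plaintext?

ytsaqragsohtfgvh

Repeat the key across the ciphertext: awoojawoojawooja
y(24)−a(0): 24 → y
p(15)−w(22): -7≡19 → t
g(6)−o(14): -8≡18 → s
o(14)−o(14): 0 → a
z(25)−j(9): 16 → q
r(17)−a(0): 17 → r
w(22)−w(22): 0 → a
u(20)−o(14): 6 → g
g(6)−o(14): -8≡18 → s
x(23)−j(9): 14 → o
h(7)−a(0): 7 → h
p(15)−w(22): -7≡19 → t
t(19)−o(14): 5 → f
u(20)−o(14): 6 → g
e(4)−j(9): -5≡21 → v
h(7)−a(0): 7 → h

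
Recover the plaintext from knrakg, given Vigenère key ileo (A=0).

ccnmcv

Repeat the key across the ciphertext: ileoil
k(10)−i(8): 2 → c
n(13)−l(11): 2 → c
r(17)−e(4): 13 → n
a(0)−o(14): -14≡12 → m
k(10)−i(8): 2 → c
g(6)−l(11): -5≡21 → v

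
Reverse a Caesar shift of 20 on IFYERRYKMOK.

OLEKXXEQSUQ

I(8): 8−20=-12≡14 → O
F(5): 5−20=-15≡11 → L
Y(24): 24−20=4 → E
E(4): 4−20=-16≡10 → K
R(17): 17−20=-3≡23 → X
R(17): 17−20=-3≡23 → X
Y(24): 24−20=4 → E
K(10): 10−20=-10≡16 → Q
M(12): 12−20=-8≡18 → S
O(14): 14−20=-6≡20 → U
K(10): 10−20=-10≡16 → Q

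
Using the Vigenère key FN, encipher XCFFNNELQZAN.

CPKSSAJYVMFA

Repeat the key across the message: FNFNFNFNFNFN
X(23)+F(5): 28≡2 → C
C(2)+N(13): 15 → P
F(5)+F(5): 10 → K
F(5)+N(13): 18 → S
N(13)+F(5): 18 → S
N(13)+N(13): 26≡0 → A
E(4)+F(5): 9 → J
L(11)+N(13): 24 → Y
Q(16)+F(5): 21 → V
Z(25)+N(13): 38≡12 → M
A(0)+F(5): 5 → F
N(13)+N(13): 26≡0 → A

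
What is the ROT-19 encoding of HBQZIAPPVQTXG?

H(7): 7+19=26≡0 → A
B(1): 1+19=20 → U
Q(16): 16+19=35≡9 → J
Z(25): 25+19=44≡18 → S
I(8): 8+19=27≡1 → B
A(0): 0+19=19 → T
P(15): 15+19=34≡8 → I
P(15): 15+19=34≡8 → I
V(21): 21+19=40≡14 → O
Q(16): 16+19=35≡9 → J
T(19): 19+19=38≡12 → M
X(23): 23+19=42≡16 → Q
G(6): 6+19=25 → Z

AUJSBTIIOJMQZ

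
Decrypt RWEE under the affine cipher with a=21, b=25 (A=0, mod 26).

The inverse of 21 mod 26 is 5, since 21·5=105≡1. Apply D(y)=5·(y−25) mod 26:
R(17): 5·(17−25)=-40≡12 → M
W(22): 5·(22−25)=-15≡11 → L
E(4): 5·(4−25)=-105≡25 → Z
E(4): 5·(4−25)=-105≡25 → Z

MLZZ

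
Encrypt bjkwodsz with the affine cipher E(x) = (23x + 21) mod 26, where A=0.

surhfmty

b(1): 23·1+21=44≡18 → s
j(9): 23·9+21=228≡20 → u
k(10): 23·10+21=251≡17 → r
w(22): 23·22+21=527≡7 → h
o(14): 23·14+21=343≡5 → f
d(3): 23·3+21=90≡12 → m
s(18): 23·18+21=435≡19 → t
z(25): 23·25+21=596≡24 → y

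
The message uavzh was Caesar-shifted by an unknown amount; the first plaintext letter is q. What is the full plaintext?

qwrvd

From the crib: u(20)−q(16)=4, so the shift is 4.
Subtract 4 from each ciphertext letter:
u(20): 20−4=16 → q
a(0): 0−4=-4≡22 → w
v(21): 21−4=17 → r
z(25): 25−4=21 → v
h(7): 7−4=3 → d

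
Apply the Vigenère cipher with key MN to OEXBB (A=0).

Repeat the key across the message: MNMNM
O(14)+M(12): 26≡0 → A
E(4)+N(13): 17 → R
X(23)+M(12): 35≡9 → J
B(1)+N(13): 14 → O
B(1)+M(12): 13 → N

ARJON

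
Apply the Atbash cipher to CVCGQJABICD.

C(2) → X(23)
V(21) → E(4)
C(2) → X(23)
G(6) → T(19)
Q(16) → J(9)
J(9) → Q(16)
A(0) → Z(25)
B(1) → Y(24)
I(8) → R(17)
C(2) → X(23)
D(3) → W(22)

XEXTJQZYRXW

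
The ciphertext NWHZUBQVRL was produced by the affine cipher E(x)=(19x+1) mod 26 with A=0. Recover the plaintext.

The inverse of 19 mod 26 is 11, since 19·11=209≡1. Apply D(y)=11·(y−1) mod 26:
N(13): 11·(13−1)=132≡2 → C
W(22): 11·(22−1)=231≡23 → X
H(7): 11·(7−1)=66≡14 → O
Z(25): 11·(25−1)=264≡4 → E
U(20): 11·(20−1)=209≡1 → B
B(1): 11·(1−1)=0 → A
Q(16): 11·(16−1)=165≡9 → J
V(21): 11·(21−1)=220≡12 → M
R(17): 11·(17−1)=176≡20 → U
L(11): 11·(11−1)=110≡6 → G

CXOEBAJMUG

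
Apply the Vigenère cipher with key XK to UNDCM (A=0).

RXAMJ

Repeat the key across the message: XKXKX
U(20)+X(23): 43≡17 → R
N(13)+K(10): 23 → X
D(3)+X(23): 26≡0 → A
C(2)+K(10): 12 → M
M(12)+X(23): 35≡9 → J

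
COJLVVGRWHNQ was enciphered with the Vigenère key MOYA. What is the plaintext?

Repeat the key across the ciphertext: MOYAMOYAMOYA
C(2)−M(12): -10≡16 → Q
O(14)−O(14): 0 → A
J(9)−Y(24): -15≡11 → L
L(11)−A(0): 11 → L
V(21)−M(12): 9 → J
V(21)−O(14): 7 → H
G(6)−Y(24): -18≡8 → I
R(17)−A(0): 17 → R
W(22)−M(12): 10 → K
H(7)−O(14): -7≡19 → T
N(13)−Y(24): -11≡15 → P
Q(16)−A(0): 16 → Q

QALLJHIRKTPQ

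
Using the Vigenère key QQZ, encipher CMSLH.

SCRBX

Repeat the key across the message: QQZQQ
C(2)+Q(16): 18 → S
M(12)+Q(16): 28≡2 → C
S(18)+Z(25): 43≡17 → R
L(11)+Q(16): 27≡1 → B
H(7)+Q(16): 23 → X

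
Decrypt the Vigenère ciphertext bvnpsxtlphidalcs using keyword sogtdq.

jhhwphbxjofnixwz

Repeat the key across the ciphertext: sogtdqsogtdqsogt
b(1)−s(18): -17≡9 → j
v(21)−o(14): 7 → h
n(13)−g(6): 7 → h
p(15)−t(19): -4≡22 → w
s(18)−d(3): 15 → p
x(23)−q(16): 7 → h
t(19)−s(18): 1 → b
l(11)−o(14): -3≡23 → x
p(15)−g(6): 9 → j
h(7)−t(19): -12≡14 → o
i(8)−d(3): 5 → f
d(3)−q(16): -13≡13 → n
a(0)−s(18): -18≡8 → i
l(11)−o(14): -3≡23 → x
c(2)−g(6): -4≡22 → w
s(18)−t(19): -1≡25 → z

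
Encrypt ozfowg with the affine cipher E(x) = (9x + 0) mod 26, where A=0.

wrtwqc

o(14): 9·14+0=126≡22 → w
z(25): 9·25+0=225≡17 → r
f(5): 9·5+0=45≡19 → t
o(14): 9·14+0=126≡22 → w
w(22): 9·22+0=198≡16 → q
g(6): 9·6+0=54≡2 → c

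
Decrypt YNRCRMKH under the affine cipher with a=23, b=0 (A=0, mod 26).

SNDIDWOP

The inverse of 23 mod 26 is 17, since 23·17=391≡1. Apply D(y)=17·(y−0) mod 26:
Y(24): 17·(24−0)=408≡18 → S
N(13): 17·(13−0)=221≡13 → N
R(17): 17·(17−0)=289≡3 → D
C(2): 17·(2−0)=34≡8 → I
R(17): 17·(17−0)=289≡3 → D
M(12): 17·(12−0)=204≡22 → W
K(10): 17·(10−0)=170≡14 → O
H(7): 17·(7−0)=119≡15 → P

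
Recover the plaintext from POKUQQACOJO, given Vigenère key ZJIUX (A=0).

QFCATRRUUMP

Repeat the key across the ciphertext: ZJIUXZJIUXZ
P(15)−Z(25): -10≡16 → Q
O(14)−J(9): 5 → F
K(10)−I(8): 2 → C
U(20)−U(20): 0 → A
Q(16)−X(23): -7≡19 → T
Q(16)−Z(25): -9≡17 → R
A(0)−J(9): -9≡17 → R
C(2)−I(8): -6≡20 → U
O(14)−U(20): -6≡20 → U
J(9)−X(23): -14≡12 → M
O(14)−Z(25): -11≡15 → P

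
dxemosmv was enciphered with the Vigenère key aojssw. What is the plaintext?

Repeat the key across the ciphertext: aojsswao
d(3)−a(0): 3 → d
x(23)−o(14): 9 → j
e(4)−j(9): -5≡21 → v
m(12)−s(18): -6≡20 → u
o(14)−s(18): -4≡22 → w
s(18)−w(22): -4≡22 → w
m(12)−a(0): 12 → m
v(21)−o(14): 7 → h

djvuwwmh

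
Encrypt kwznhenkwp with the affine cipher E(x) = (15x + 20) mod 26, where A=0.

k(10): 15·10+20=170≡14 → o
w(22): 15·22+20=350≡12 → m
z(25): 15·25+20=395≡5 → f
n(13): 15·13+20=215≡7 → h
h(7): 15·7+20=125≡21 → v
e(4): 15·4+20=80≡2 → c
n(13): 15·13+20=215≡7 → h
k(10): 15·10+20=170≡14 → o
w(22): 15·22+20=350≡12 → m
p(15): 15·15+20=245≡11 → l

omfhvchoml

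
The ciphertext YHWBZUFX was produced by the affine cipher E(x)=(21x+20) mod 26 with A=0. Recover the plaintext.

UNKJZADP

The inverse of 21 mod 26 is 5, since 21·5=105≡1. Apply D(y)=5·(y−20) mod 26:
Y(24): 5·(24−20)=20 → U
H(7): 5·(7−20)=-65≡13 → N
W(22): 5·(22−20)=10 → K
B(1): 5·(1−20)=-95≡9 → J
Z(25): 5·(25−20)=25 → Z
U(20): 5·(20−20)=0 → A
F(5): 5·(5−20)=-75≡3 → D
X(23): 5·(23−20)=15 → P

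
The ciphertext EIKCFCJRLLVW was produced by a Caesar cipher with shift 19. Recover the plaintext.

E(4): 4−19=-15≡11 → L
I(8): 8−19=-11≡15 → P
K(10): 10−19=-9≡17 → R
C(2): 2−19=-17≡9 → J
F(5): 5−19=-14≡12 → M
C(2): 2−19=-17≡9 → J
J(9): 9−19=-10≡16 → Q
R(17): 17−19=-2≡24 → Y
L(11): 11−19=-8≡18 → S
L(11): 11−19=-8≡18 → S
V(21): 21−19=2 → C
W(22): 22−19=3 → D

LPRJMJQYSSCD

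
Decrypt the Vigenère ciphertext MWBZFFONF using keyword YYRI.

OYKRHHXFH

Repeat the key across the ciphertext: YYRIYYRIY
M(12)−Y(24): -12≡14 → O
W(22)−Y(24): -2≡24 → Y
B(1)−R(17): -16≡10 → K
Z(25)−I(8): 17 → R
F(5)−Y(24): -19≡7 → H
F(5)−Y(24): -19≡7 → H
O(14)−R(17): -3≡23 → X
N(13)−I(8): 5 → F
F(5)−Y(24): -19≡7 → H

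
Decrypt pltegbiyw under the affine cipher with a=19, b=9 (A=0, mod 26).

owgxtqpjn

The inverse of 19 mod 26 is 11, since 19·11=209≡1. Apply D(y)=11·(y−9) mod 26:
p(15): 11·(15−9)=66≡14 → o
l(11): 11·(11−9)=22 → w
t(19): 11·(19−9)=110≡6 → g
e(4): 11·(4−9)=-55≡23 → x
g(6): 11·(6−9)=-33≡19 → t
b(1): 11·(1−9)=-88≡16 → q
i(8): 11·(8−9)=-11≡15 → p
y(24): 11·(24−9)=165≡9 → j
w(22): 11·(22−9)=143≡13 → n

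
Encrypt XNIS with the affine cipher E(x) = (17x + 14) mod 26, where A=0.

X(23): 17·23+14=405≡15 → P
N(13): 17·13+14=235≡1 → B
I(8): 17·8+14=150≡20 → U
S(18): 17·18+14=320≡8 → I

PBUI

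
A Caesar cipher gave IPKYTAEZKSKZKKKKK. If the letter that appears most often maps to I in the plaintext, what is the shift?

The most frequent ciphertext letter is K (appears 8 times).
K is position 10; I is position 8.
Shift = 2.

2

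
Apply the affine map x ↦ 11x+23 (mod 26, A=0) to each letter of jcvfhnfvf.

j(9): 11·9+23=122≡18 → s
c(2): 11·2+23=45≡19 → t
v(21): 11·21+23=254≡20 → u
f(5): 11·5+23=78≡0 → a
h(7): 11·7+23=100≡22 → w
n(13): 11·13+23=166≡10 → k
f(5): 11·5+23=78≡0 → a
v(21): 11·21+23=254≡20 → u
f(5): 11·5+23=78≡0 → a

stuawkaua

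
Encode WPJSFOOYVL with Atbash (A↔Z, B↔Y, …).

W(22) → D(3)
P(15) → K(10)
J(9) → Q(16)
S(18) → H(7)
F(5) → U(20)
O(14) → L(11)
O(14) → L(11)
Y(24) → B(1)
V(21) → E(4)
L(11) → O(14)

DKQHULLBEO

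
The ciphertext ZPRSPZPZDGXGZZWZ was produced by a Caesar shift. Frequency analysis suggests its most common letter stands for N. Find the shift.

12

The most frequent ciphertext letter is Z (appears 6 times).
Z is position 25; N is position 13.
Shift = 12.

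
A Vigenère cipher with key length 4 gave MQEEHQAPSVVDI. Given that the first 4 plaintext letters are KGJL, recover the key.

CKVT

Subtract each crib letter from the matching ciphertext letter (mod 26):
M(12)−K(10)=2 → C
Q(16)−G(6)=10 → K
E(4)−J(9)=-5≡21 → V
E(4)−L(11)=-7≡19 → T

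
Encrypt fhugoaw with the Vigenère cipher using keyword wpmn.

bwgtkpi

Repeat the key across the message: wpmnwpm
f(5)+w(22): 27≡1 → b
h(7)+p(15): 22 → w
u(20)+m(12): 32≡6 → g
g(6)+n(13): 19 → t
o(14)+w(22): 36≡10 → k
a(0)+p(15): 15 → p
w(22)+m(12): 34≡8 → i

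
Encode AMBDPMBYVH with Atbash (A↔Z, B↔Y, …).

A(0) → Z(25)
M(12) → N(13)
B(1) → Y(24)
D(3) → W(22)
P(15) → K(10)
M(12) → N(13)
B(1) → Y(24)
Y(24) → B(1)
V(21) → E(4)
H(7) → S(18)

ZNYWKNYBES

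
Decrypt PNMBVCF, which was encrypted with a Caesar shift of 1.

OMLAUBE

P(15): 15−1=14 → O
N(13): 13−1=12 → M
M(12): 12−1=11 → L
B(1): 1−1=0 → A
V(21): 21−1=20 → U
C(2): 2−1=1 → B
F(5): 5−1=4 → E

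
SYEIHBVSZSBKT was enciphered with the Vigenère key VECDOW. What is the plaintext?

Repeat the key across the ciphertext: VECDOWVECDOWV
S(18)−V(21): -3≡23 → X
Y(24)−E(4): 20 → U
E(4)−C(2): 2 → C
I(8)−D(3): 5 → F
H(7)−O(14): -7≡19 → T
B(1)−W(22): -21≡5 → F
V(21)−V(21): 0 → A
S(18)−E(4): 14 → O
Z(25)−C(2): 23 → X
S(18)−D(3): 15 → P
B(1)−O(14): -13≡13 → N
K(10)−W(22): -12≡14 → O
T(19)−V(21): -2≡24 → Y

XUCFTFAOXPNOY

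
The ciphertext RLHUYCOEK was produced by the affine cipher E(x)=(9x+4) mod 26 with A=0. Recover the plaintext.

NVJWIUEAS

The inverse of 9 mod 26 is 3, since 9·3=27≡1. Apply D(y)=3·(y−4) mod 26:
R(17): 3·(17−4)=39≡13 → N
L(11): 3·(11−4)=21 → V
H(7): 3·(7−4)=9 → J
U(20): 3·(20−4)=48≡22 → W
Y(24): 3·(24−4)=60≡8 → I
C(2): 3·(2−4)=-6≡20 → U
O(14): 3·(14−4)=30≡4 → E
E(4): 3·(4−4)=0 → A
K(10): 3·(10−4)=18 → S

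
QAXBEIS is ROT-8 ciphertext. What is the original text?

Q(16): 16−8=8 → I
A(0): 0−8=-8≡18 → S
X(23): 23−8=15 → P
B(1): 1−8=-7≡19 → T
E(4): 4−8=-4≡22 → W
I(8): 8−8=0 → A
S(18): 18−8=10 → K

ISPTWAK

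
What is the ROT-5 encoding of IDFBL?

I(8): 8+5=13 → N
D(3): 3+5=8 → I
F(5): 5+5=10 → K
B(1): 1+5=6 → G
L(11): 11+5=16 → Q

NIKGQ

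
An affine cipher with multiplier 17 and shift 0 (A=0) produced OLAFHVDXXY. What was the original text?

The inverse of 17 mod 26 is 23, since 17·23=391≡1. Apply D(y)=23·(y−0) mod 26:
O(14): 23·(14−0)=322≡10 → K
L(11): 23·(11−0)=253≡19 → T
A(0): 23·(0−0)=0 → A
F(5): 23·(5−0)=115≡11 → L
H(7): 23·(7−0)=161≡5 → F
V(21): 23·(21−0)=483≡15 → P
D(3): 23·(3−0)=69≡17 → R
X(23): 23·(23−0)=529≡9 → J
X(23): 23·(23−0)=529≡9 → J
Y(24): 23·(24−0)=552≡6 → G

KTALFPRJJG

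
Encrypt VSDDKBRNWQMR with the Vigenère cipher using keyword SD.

NVVGCEJQOTEU

Repeat the key across the message: SDSDSDSDSDSD
V(21)+S(18): 39≡13 → N
S(18)+D(3): 21 → V
D(3)+S(18): 21 → V
D(3)+D(3): 6 → G
K(10)+S(18): 28≡2 → C
B(1)+D(3): 4 → E
R(17)+S(18): 35≡9 → J
N(13)+D(3): 16 → Q
W(22)+S(18): 40≡14 → O
Q(16)+D(3): 19 → T
M(12)+S(18): 30≡4 → E
R(17)+D(3): 20 → U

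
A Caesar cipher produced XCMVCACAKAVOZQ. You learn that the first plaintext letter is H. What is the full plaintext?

From the crib: X(23)−H(7)=16, so the shift is 16.
Subtract 16 from each ciphertext letter:
X(23): 23−16=7 → H
C(2): 2−16=-14≡12 → M
M(12): 12−16=-4≡22 → W
V(21): 21−16=5 → F
C(2): 2−16=-14≡12 → M
A(0): 0−16=-16≡10 → K
C(2): 2−16=-14≡12 → M
A(0): 0−16=-16≡10 → K
K(10): 10−16=-6≡20 → U
A(0): 0−16=-16≡10 → K
V(21): 21−16=5 → F
O(14): 14−16=-2≡24 → Y
Z(25): 25−16=9 → J
Q(16): 16−16=0 → A

HMWFMKMKUKFYJA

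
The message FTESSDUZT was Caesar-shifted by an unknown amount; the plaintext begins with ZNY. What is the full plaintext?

ZNYMMXOTN

From the crib: F(5)−Z(25)=-20≡6, so the shift is 6.
Subtract 6 from each ciphertext letter:
F(5): 5−6=-1≡25 → Z
T(19): 19−6=13 → N
E(4): 4−6=-2≡24 → Y
S(18): 18−6=12 → M
S(18): 18−6=12 → M
D(3): 3−6=-3≡23 → X
U(20): 20−6=14 → O
Z(25): 25−6=19 → T
T(19): 19−6=13 → N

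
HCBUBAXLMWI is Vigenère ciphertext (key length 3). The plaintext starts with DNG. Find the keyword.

Subtract each crib letter from the matching ciphertext letter (mod 26):
H(7)−D(3)=4 → E
C(2)−N(13)=-11≡15 → P
B(1)−G(6)=-5≡21 → V

EPV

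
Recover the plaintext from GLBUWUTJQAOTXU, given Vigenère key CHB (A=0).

EEASPTRCPYHSVN

Repeat the key across the ciphertext: CHBCHBCHBCHBCH
G(6)−C(2): 4 → E
L(11)−H(7): 4 → E
B(1)−B(1): 0 → A
U(20)−C(2): 18 → S
W(22)−H(7): 15 → P
U(20)−B(1): 19 → T
T(19)−C(2): 17 → R
J(9)−H(7): 2 → C
Q(16)−B(1): 15 → P
A(0)−C(2): -2≡24 → Y
O(14)−H(7): 7 → H
T(19)−B(1): 18 → S
X(23)−C(2): 21 → V
U(20)−H(7): 13 → N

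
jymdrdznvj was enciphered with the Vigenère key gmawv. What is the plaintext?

dmmhwxnnzo

Repeat the key across the ciphertext: gmawvgmawv
j(9)−g(6): 3 → d
y(24)−m(12): 12 → m
m(12)−a(0): 12 → m
d(3)−w(22): -19≡7 → h
r(17)−v(21): -4≡22 → w
d(3)−g(6): -3≡23 → x
z(25)−m(12): 13 → n
n(13)−a(0): 13 → n
v(21)−w(22): -1≡25 → z
j(9)−v(21): -12≡14 → o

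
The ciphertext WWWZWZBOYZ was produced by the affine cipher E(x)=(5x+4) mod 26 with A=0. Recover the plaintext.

The inverse of 5 mod 26 is 21, since 5·21=105≡1. Apply D(y)=21·(y−4) mod 26:
W(22): 21·(22−4)=378≡14 → O
W(22): 21·(22−4)=378≡14 → O
W(22): 21·(22−4)=378≡14 → O
Z(25): 21·(25−4)=441≡25 → Z
W(22): 21·(22−4)=378≡14 → O
Z(25): 21·(25−4)=441≡25 → Z
B(1): 21·(1−4)=-63≡15 → P
O(14): 21·(14−4)=210≡2 → C
Y(24): 21·(24−4)=420≡4 → E
Z(25): 21·(25−4)=441≡25 → Z

OOOZOZPCEZ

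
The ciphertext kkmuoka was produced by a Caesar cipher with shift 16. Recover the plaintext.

k(10): 10−16=-6≡20 → u
k(10): 10−16=-6≡20 → u
m(12): 12−16=-4≡22 → w
u(20): 20−16=4 → e
o(14): 14−16=-2≡24 → y
k(10): 10−16=-6≡20 → u
a(0): 0−16=-16≡10 → k

uuweyuk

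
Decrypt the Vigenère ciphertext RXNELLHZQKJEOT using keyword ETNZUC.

NEAFRJDGDLPCKA

Repeat the key across the ciphertext: ETNZUCETNZUCET
R(17)−E(4): 13 → N
X(23)−T(19): 4 → E
N(13)−N(13): 0 → A
E(4)−Z(25): -21≡5 → F
L(11)−U(20): -9≡17 → R
L(11)−C(2): 9 → J
H(7)−E(4): 3 → D
Z(25)−T(19): 6 → G
Q(16)−N(13): 3 → D
K(10)−Z(25): -15≡11 → L
J(9)−U(20): -11≡15 → P
E(4)−C(2): 2 → C
O(14)−E(4): 10 → K
T(19)−T(19): 0 → A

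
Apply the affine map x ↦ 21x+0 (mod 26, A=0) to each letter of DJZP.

LHFD

D(3): 21·3+0=63≡11 → L
J(9): 21·9+0=189≡7 → H
Z(25): 21·25+0=525≡5 → F
P(15): 21·15+0=315≡3 → D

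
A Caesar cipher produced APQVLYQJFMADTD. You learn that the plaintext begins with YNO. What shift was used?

2

From the crib: A(0)−Y(24)=-24≡2, so the shift is 2.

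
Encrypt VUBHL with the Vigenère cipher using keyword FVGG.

APHNQ

Repeat the key across the message: FVGGF
V(21)+F(5): 26≡0 → A
U(20)+V(21): 41≡15 → P
B(1)+G(6): 7 → H
H(7)+G(6): 13 → N
L(11)+F(5): 16 → Q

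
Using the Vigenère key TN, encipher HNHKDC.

AAAXWP

Repeat the key across the message: TNTNTN
H(7)+T(19): 26≡0 → A
N(13)+N(13): 26≡0 → A
H(7)+T(19): 26≡0 → A
K(10)+N(13): 23 → X
D(3)+T(19): 22 → W
C(2)+N(13): 15 → P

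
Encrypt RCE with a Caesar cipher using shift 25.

R(17): 17+25=42≡16 → Q
C(2): 2+25=27≡1 → B
E(4): 4+25=29≡3 → D

QBD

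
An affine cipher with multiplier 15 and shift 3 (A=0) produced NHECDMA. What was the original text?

The inverse of 15 mod 26 is 7, since 15·7=105≡1. Apply D(y)=7·(y−3) mod 26:
N(13): 7·(13−3)=70≡18 → S
H(7): 7·(7−3)=28≡2 → C
E(4): 7·(4−3)=7 → H
C(2): 7·(2−3)=-7≡19 → T
D(3): 7·(3−3)=0 → A
M(12): 7·(12−3)=63≡11 → L
A(0): 7·(0−3)=-21≡5 → F

SCHTALF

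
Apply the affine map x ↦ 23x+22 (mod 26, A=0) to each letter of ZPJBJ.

ZDVTV

Z(25): 23·25+22=597≡25 → Z
P(15): 23·15+22=367≡3 → D
J(9): 23·9+22=229≡21 → V
B(1): 23·1+22=45≡19 → T
J(9): 23·9+22=229≡21 → V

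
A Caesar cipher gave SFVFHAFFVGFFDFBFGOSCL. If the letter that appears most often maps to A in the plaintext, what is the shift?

The most frequent ciphertext letter is F (appears 8 times).
F is position 5; A is position 0.
Shift = 5.

5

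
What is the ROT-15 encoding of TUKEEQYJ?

T(19): 19+15=34≡8 → I
U(20): 20+15=35≡9 → J
K(10): 10+15=25 → Z
E(4): 4+15=19 → T
E(4): 4+15=19 → T
Q(16): 16+15=31≡5 → F
Y(24): 24+15=39≡13 → N
J(9): 9+15=24 → Y

IJZTTFNY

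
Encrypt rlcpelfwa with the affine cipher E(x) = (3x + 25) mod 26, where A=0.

r(17): 3·17+25=76≡24 → y
l(11): 3·11+25=58≡6 → g
c(2): 3·2+25=31≡5 → f
p(15): 3·15+25=70≡18 → s
e(4): 3·4+25=37≡11 → l
l(11): 3·11+25=58≡6 → g
f(5): 3·5+25=40≡14 → o
w(22): 3·22+25=91≡13 → n
a(0): 3·0+25=25 → z

ygfslgonz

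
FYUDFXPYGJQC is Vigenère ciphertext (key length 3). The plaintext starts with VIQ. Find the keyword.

Subtract each crib letter from the matching ciphertext letter (mod 26):
F(5)−V(21)=-16≡10 → K
Y(24)−I(8)=16 → Q
U(20)−Q(16)=4 → E

KQE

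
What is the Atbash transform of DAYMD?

WZBNW

D(3) → W(22)
A(0) → Z(25)
Y(24) → B(1)
M(12) → N(13)
D(3) → W(22)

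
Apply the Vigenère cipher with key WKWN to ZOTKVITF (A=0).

Repeat the key across the message: WKWNWKWN
Z(25)+W(22): 47≡21 → V
O(14)+K(10): 24 → Y
T(19)+W(22): 41≡15 → P
K(10)+N(13): 23 → X
V(21)+W(22): 43≡17 → R
I(8)+K(10): 18 → S
T(19)+W(22): 41≡15 → P
F(5)+N(13): 18 → S

VYPXRSPS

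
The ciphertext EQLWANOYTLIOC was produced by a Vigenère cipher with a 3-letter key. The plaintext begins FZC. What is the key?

Subtract each crib letter from the matching ciphertext letter (mod 26):
E(4)−F(5)=-1≡25 → Z
Q(16)−Z(25)=-9≡17 → R
L(11)−C(2)=9 → J

ZRJ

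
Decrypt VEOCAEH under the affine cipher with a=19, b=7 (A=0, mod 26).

The inverse of 19 mod 26 is 11, since 19·11=209≡1. Apply D(y)=11·(y−7) mod 26:
V(21): 11·(21−7)=154≡24 → Y
E(4): 11·(4−7)=-33≡19 → T
O(14): 11·(14−7)=77≡25 → Z
C(2): 11·(2−7)=-55≡23 → X
A(0): 11·(0−7)=-77≡1 → B
E(4): 11·(4−7)=-33≡19 → T
H(7): 11·(7−7)=0 → A

YTZXBTA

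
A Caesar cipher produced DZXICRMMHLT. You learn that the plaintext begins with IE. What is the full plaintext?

From the crib: D(3)−I(8)=-5≡21, so the shift is 21.
Subtract 21 from each ciphertext letter:
D(3): 3−21=-18≡8 → I
Z(25): 25−21=4 → E
X(23): 23−21=2 → C
I(8): 8−21=-13≡13 → N
C(2): 2−21=-19≡7 → H
R(17): 17−21=-4≡22 → W
M(12): 12−21=-9≡17 → R
M(12): 12−21=-9≡17 → R
H(7): 7−21=-14≡12 → M
L(11): 11−21=-10≡16 → Q
T(19): 19−21=-2≡24 → Y

IECNHWRRMQY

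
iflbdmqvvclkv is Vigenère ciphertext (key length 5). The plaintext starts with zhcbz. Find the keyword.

Subtract each crib letter from the matching ciphertext letter (mod 26):
i(8)−z(25)=-17≡9 → j
f(5)−h(7)=-2≡24 → y
l(11)−c(2)=9 → j
b(1)−b(1)=0 → a
d(3)−z(25)=-22≡4 → e

jyjae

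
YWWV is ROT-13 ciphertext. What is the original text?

Y(24): 24−13=11 → L
W(22): 22−13=9 → J
W(22): 22−13=9 → J
V(21): 21−13=8 → I

LJJI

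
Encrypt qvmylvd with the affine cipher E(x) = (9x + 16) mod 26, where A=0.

exuylxr

q(16): 9·16+16=160≡4 → e
v(21): 9·21+16=205≡23 → x
m(12): 9·12+16=124≡20 → u
y(24): 9·24+16=232≡24 → y
l(11): 9·11+16=115≡11 → l
v(21): 9·21+16=205≡23 → x
d(3): 9·3+16=43≡17 → r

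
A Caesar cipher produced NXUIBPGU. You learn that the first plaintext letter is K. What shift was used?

From the crib: N(13)−K(10)=3, so the shift is 3.

3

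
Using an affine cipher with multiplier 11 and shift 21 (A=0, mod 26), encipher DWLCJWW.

CDMRQDD

D(3): 11·3+21=54≡2 → C
W(22): 11·22+21=263≡3 → D
L(11): 11·11+21=142≡12 → M
C(2): 11·2+21=43≡17 → R
J(9): 11·9+21=120≡16 → Q
W(22): 11·22+21=263≡3 → D
W(22): 11·22+21=263≡3 → D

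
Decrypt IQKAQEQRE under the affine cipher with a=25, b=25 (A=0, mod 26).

RJPZJVJIV

The inverse of 25 mod 26 is 25, since 25·25=625≡1. Apply D(y)=25·(y−25) mod 26:
I(8): 25·(8−25)=-425≡17 → R
Q(16): 25·(16−25)=-225≡9 → J
K(10): 25·(10−25)=-375≡15 → P
A(0): 25·(0−25)=-625≡25 → Z
Q(16): 25·(16−25)=-225≡9 → J
E(4): 25·(4−25)=-525≡21 → V
Q(16): 25·(16−25)=-225≡9 → J
R(17): 25·(17−25)=-200≡8 → I
E(4): 25·(4−25)=-525≡21 → V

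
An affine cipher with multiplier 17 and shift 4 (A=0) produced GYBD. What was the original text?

USJD

The inverse of 17 mod 26 is 23, since 17·23=391≡1. Apply D(y)=23·(y−4) mod 26:
G(6): 23·(6−4)=46≡20 → U
Y(24): 23·(24−4)=460≡18 → S
B(1): 23·(1−4)=-69≡9 → J
D(3): 23·(3−4)=-23≡3 → D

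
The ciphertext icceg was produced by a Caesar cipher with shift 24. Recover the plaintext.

keegi

i(8): 8−24=-16≡10 → k
c(2): 2−24=-22≡4 → e
c(2): 2−24=-22≡4 → e
e(4): 4−24=-20≡6 → g
g(6): 6−24=-18≡8 → i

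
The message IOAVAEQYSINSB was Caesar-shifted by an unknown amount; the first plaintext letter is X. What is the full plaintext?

From the crib: I(8)−X(23)=-15≡11, so the shift is 11.
Subtract 11 from each ciphertext letter:
I(8): 8−11=-3≡23 → X
O(14): 14−11=3 → D
A(0): 0−11=-11≡15 → P
V(21): 21−11=10 → K
A(0): 0−11=-11≡15 → P
E(4): 4−11=-7≡19 → T
Q(16): 16−11=5 → F
Y(24): 24−11=13 → N
S(18): 18−11=7 → H
I(8): 8−11=-3≡23 → X
N(13): 13−11=2 → C
S(18): 18−11=7 → H
B(1): 1−11=-10≡16 → Q

XDPKPTFNHXCHQ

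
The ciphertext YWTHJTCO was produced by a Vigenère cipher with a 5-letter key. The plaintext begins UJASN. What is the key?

Subtract each crib letter from the matching ciphertext letter (mod 26):
Y(24)−U(20)=4 → E
W(22)−J(9)=13 → N
T(19)−A(0)=19 → T
H(7)−S(18)=-11≡15 → P
J(9)−N(13)=-4≡22 → W

ENTPW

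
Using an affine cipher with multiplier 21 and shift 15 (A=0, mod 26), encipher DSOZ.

ADXU

D(3): 21·3+15=78≡0 → A
S(18): 21·18+15=393≡3 → D
O(14): 21·14+15=309≡23 → X
Z(25): 21·25+15=540≡20 → U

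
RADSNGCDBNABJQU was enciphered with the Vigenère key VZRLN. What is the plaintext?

WBMHALDMQAFCSFH

Repeat the key across the ciphertext: VZRLNVZRLNVZRLN
R(17)−V(21): -4≡22 → W
A(0)−Z(25): -25≡1 → B
D(3)−R(17): -14≡12 → M
S(18)−L(11): 7 → H
N(13)−N(13): 0 → A
G(6)−V(21): -15≡11 → L
C(2)−Z(25): -23≡3 → D
D(3)−R(17): -14≡12 → M
B(1)−L(11): -10≡16 → Q
N(13)−N(13): 0 → A
A(0)−V(21): -21≡5 → F
B(1)−Z(25): -24≡2 → C
J(9)−R(17): -8≡18 → S
Q(16)−L(11): 5 → F
U(20)−N(13): 7 → H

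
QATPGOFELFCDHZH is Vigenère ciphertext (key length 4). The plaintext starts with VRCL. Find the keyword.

Subtract each crib letter from the matching ciphertext letter (mod 26):
Q(16)−V(21)=-5≡21 → V
A(0)−R(17)=-17≡9 → J
T(19)−C(2)=17 → R
P(15)−L(11)=4 → E

VJRE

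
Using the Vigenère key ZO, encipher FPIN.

Repeat the key across the message: ZOZO
F(5)+Z(25): 30≡4 → E
P(15)+O(14): 29≡3 → D
I(8)+Z(25): 33≡7 → H
N(13)+O(14): 27≡1 → B

EDHB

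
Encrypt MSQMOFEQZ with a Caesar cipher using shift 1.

M(12): 12+1=13 → N
S(18): 18+1=19 → T
Q(16): 16+1=17 → R
M(12): 12+1=13 → N
O(14): 14+1=15 → P
F(5): 5+1=6 → G
E(4): 4+1=5 → F
Q(16): 16+1=17 → R
Z(25): 25+1=26≡0 → A

NTRNPGFRA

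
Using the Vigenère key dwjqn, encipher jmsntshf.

Repeat the key across the message: dwjqndwj
j(9)+d(3): 12 → m
m(12)+w(22): 34≡8 → i
s(18)+j(9): 27≡1 → b
n(13)+q(16): 29≡3 → d
t(19)+n(13): 32≡6 → g
s(18)+d(3): 21 → v
h(7)+w(22): 29≡3 → d
f(5)+j(9): 14 → o

mibdgvdo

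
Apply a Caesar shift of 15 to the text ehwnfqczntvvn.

twlcufrocikkc

e(4): 4+15=19 → t
h(7): 7+15=22 → w
w(22): 22+15=37≡11 → l
n(13): 13+15=28≡2 → c
f(5): 5+15=20 → u
q(16): 16+15=31≡5 → f
c(2): 2+15=17 → r
z(25): 25+15=40≡14 → o
n(13): 13+15=28≡2 → c
t(19): 19+15=34≡8 → i
v(21): 21+15=36≡10 → k
v(21): 21+15=36≡10 → k
n(13): 13+15=28≡2 → c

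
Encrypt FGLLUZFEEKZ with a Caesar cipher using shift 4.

JKPPYDJIIOD

F(5): 5+4=9 → J
G(6): 6+4=10 → K
L(11): 11+4=15 → P
L(11): 11+4=15 → P
U(20): 20+4=24 → Y
Z(25): 25+4=29≡3 → D
F(5): 5+4=9 → J
E(4): 4+4=8 → I
E(4): 4+4=8 → I
K(10): 10+4=14 → O
Z(25): 25+4=29≡3 → D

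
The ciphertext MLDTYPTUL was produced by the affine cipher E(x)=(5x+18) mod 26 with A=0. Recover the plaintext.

EJXVWPVQJ

The inverse of 5 mod 26 is 21, since 5·21=105≡1. Apply D(y)=21·(y−18) mod 26:
M(12): 21·(12−18)=-126≡4 → E
L(11): 21·(11−18)=-147≡9 → J
D(3): 21·(3−18)=-315≡23 → X
T(19): 21·(19−18)=21 → V
Y(24): 21·(24−18)=126≡22 → W
P(15): 21·(15−18)=-63≡15 → P
T(19): 21·(19−18)=21 → V
U(20): 21·(20−18)=42≡16 → Q
L(11): 21·(11−18)=-147≡9 → J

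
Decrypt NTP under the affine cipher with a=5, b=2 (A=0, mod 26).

The inverse of 5 mod 26 is 21, since 5·21=105≡1. Apply D(y)=21·(y−2) mod 26:
N(13): 21·(13−2)=231≡23 → X
T(19): 21·(19−2)=357≡19 → T
P(15): 21·(15−2)=273≡13 → N

XTN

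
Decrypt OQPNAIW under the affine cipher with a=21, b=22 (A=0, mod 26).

MWRHUIA

The inverse of 21 mod 26 is 5, since 21·5=105≡1. Apply D(y)=5·(y−22) mod 26:
O(14): 5·(14−22)=-40≡12 → M
Q(16): 5·(16−22)=-30≡22 → W
P(15): 5·(15−22)=-35≡17 → R
N(13): 5·(13−22)=-45≡7 → H
A(0): 5·(0−22)=-110≡20 → U
I(8): 5·(8−22)=-70≡8 → I
W(22): 5·(22−22)=0 → A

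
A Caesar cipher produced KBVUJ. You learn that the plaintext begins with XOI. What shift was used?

13

From the crib: K(10)−X(23)=-13≡13, so the shift is 13.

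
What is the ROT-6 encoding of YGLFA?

EMRLG

Y(24): 24+6=30≡4 → E
G(6): 6+6=12 → M
L(11): 11+6=17 → R
F(5): 5+6=11 → L
A(0): 0+6=6 → G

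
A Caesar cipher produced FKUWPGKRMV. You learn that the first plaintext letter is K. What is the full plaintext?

From the crib: F(5)−K(10)=-5≡21, so the shift is 21.
Subtract 21 from each ciphertext letter:
F(5): 5−21=-16≡10 → K
K(10): 10−21=-11≡15 → P
U(20): 20−21=-1≡25 → Z
W(22): 22−21=1 → B
P(15): 15−21=-6≡20 → U
G(6): 6−21=-15≡11 → L
K(10): 10−21=-11≡15 → P
R(17): 17−21=-4≡22 → W
M(12): 12−21=-9≡17 → R
V(21): 21−21=0 → A

KPZBULPWRA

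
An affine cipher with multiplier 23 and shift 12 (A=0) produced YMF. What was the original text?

WAL

The inverse of 23 mod 26 is 17, since 23·17=391≡1. Apply D(y)=17·(y−12) mod 26:
Y(24): 17·(24−12)=204≡22 → W
M(12): 17·(12−12)=0 → A
F(5): 17·(5−12)=-119≡11 → L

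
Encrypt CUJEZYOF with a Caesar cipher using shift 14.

C(2): 2+14=16 → Q
U(20): 20+14=34≡8 → I
J(9): 9+14=23 → X
E(4): 4+14=18 → S
Z(25): 25+14=39≡13 → N
Y(24): 24+14=38≡12 → M
O(14): 14+14=28≡2 → C
F(5): 5+14=19 → T

QIXSNMCT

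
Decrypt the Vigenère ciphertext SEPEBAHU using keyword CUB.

QKOCHZFA

Repeat the key across the ciphertext: CUBCUBCU
S(18)−C(2): 16 → Q
E(4)−U(20): -16≡10 → K
P(15)−B(1): 14 → O
E(4)−C(2): 2 → C
B(1)−U(20): -19≡7 → H
A(0)−B(1): -1≡25 → Z
H(7)−C(2): 5 → F
U(20)−U(20): 0 → A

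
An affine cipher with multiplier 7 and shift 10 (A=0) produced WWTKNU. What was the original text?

The inverse of 7 mod 26 is 15, since 7·15=105≡1. Apply D(y)=15·(y−10) mod 26:
W(22): 15·(22−10)=180≡24 → Y
W(22): 15·(22−10)=180≡24 → Y
T(19): 15·(19−10)=135≡5 → F
K(10): 15·(10−10)=0 → A
N(13): 15·(13−10)=45≡19 → T
U(20): 15·(20−10)=150≡20 → U

YYFATU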